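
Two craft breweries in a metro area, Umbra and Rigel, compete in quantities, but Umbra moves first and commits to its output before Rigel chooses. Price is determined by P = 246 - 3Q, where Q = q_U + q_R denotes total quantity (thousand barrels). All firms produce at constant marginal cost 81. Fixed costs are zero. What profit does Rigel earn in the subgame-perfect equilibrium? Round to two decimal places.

567.19

The follower Rigel best-responds to any q_U: π_R = (246 - 3Q)q_R - 81q_R.
∂π_R/∂q_R = 165 - 3q_U - 6q_R = 0 gives the reaction function q_R = (165 - 3q_U)/6.
The leader anticipates this reaction. Substituting into P = 246 - 3Q gives P = 327/2 - (3/2)q_U, so π_U = (327/2 - (3/2)q_U)q_U - 81q_U.
The leader's first-order condition 165/2 - 3q_U = 0 yields q_U = 55/2.
Then q_R = (165 - 3·(55/2))/6 = 55/4.
Price P = 246 - 3·(165/4) = 489/4.
Rigel's profit: (489/4 - 81)·(55/4) = 567.1875.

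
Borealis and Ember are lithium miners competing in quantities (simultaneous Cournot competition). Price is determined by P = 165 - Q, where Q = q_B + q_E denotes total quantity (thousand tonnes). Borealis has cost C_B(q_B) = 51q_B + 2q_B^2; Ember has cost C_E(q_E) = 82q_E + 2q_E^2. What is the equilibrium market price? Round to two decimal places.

Borealis's profit: π_B = (165 - Q)q_B - (51q_B + 2q_B²). Setting ∂π_B/∂q_B = 0: 114 - 6q_B - (q_E) = 0.
Ember's profit: π_E = (165 - Q)q_E - (82q_E + 2q_E²). Setting ∂π_E/∂q_E = 0: 83 - 6q_E - (q_B) = 0.
Rearranging gives the reaction functions q_B = (114 - q_E)/6 and q_E = (83 - q_B)/6.
Substituting one into the other gives q_B = 601/35 and q_E = 384/35.
Total output Q = 197/7, so price P = 165 - 197/7 = 958/7.

136.86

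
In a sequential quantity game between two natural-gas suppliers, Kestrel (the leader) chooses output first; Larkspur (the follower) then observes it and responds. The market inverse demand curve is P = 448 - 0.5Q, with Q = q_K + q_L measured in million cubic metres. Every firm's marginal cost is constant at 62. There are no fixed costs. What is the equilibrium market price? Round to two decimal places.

158.50

Solve by backward induction. Given q_K, the follower Larkspur maximises π_L = (448 - (1/2)q_K - (1/2)q_L)q_L - 62q_L.
Follower FOC: 386 - (1/2)q_K - q_L = 0, so q_L(q_K) = (386 - (1/2)q_K).
The leader anticipates this reaction. Substituting into P = 448 - 0.5Q gives P = 255 - (1/4)q_K, so π_K = (255 - (1/4)q_K)q_K - 62q_K.
Leader FOC: 193 - (1/2)q_K = 0, so q_K = 386.
Then q_L = (386 - (1/2)·386) = 193.
Total output Q = 579, so price P = 448 - (1/2)·579 = 317/2.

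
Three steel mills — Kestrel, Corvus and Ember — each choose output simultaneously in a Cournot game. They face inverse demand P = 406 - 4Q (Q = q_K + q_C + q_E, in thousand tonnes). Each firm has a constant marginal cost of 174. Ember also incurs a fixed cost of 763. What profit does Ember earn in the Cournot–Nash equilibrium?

78

A representative firm's profit is π_i = q_i(406 - 4Q) - 174q_i.
Setting ∂π_i/∂q_i = 0 with rivals' quantities fixed: 232 - 8q_i - 4·Σ_{j≠i} q_j = 0.
By symmetry each firm produces the same amount; substituting Σ_{j≠i} q_j = 2q_i yields q_i = 232/16 = 29/2.
Price P = 406 - 4·(87/2) = 232.
Ember's profit: (232 - 174)·(29/2) - 763 = 78.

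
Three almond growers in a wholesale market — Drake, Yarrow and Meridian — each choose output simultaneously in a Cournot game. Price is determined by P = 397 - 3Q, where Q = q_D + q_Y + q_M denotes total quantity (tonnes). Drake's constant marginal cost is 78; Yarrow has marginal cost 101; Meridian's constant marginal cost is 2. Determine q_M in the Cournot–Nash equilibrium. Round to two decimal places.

47.50

Drake's profit: π_D = (397 - 3Q)q_D - (78q_D). Setting ∂π_D/∂q_D = 0: 319 - 6q_D - 3(q_Y + q_M) = 0.
Yarrow's first-order condition: 296 - 6q_Y - 3(q_D + q_M) = 0.
Meridian's first-order condition: 395 - 6q_M - 3(q_D + q_Y) = 0.
Adding the 3 first-order conditions: 1010 − 12Q = 0, so Q = 505/6.
Back-substituting: q_D = (319 − 505/2)/3 = 133/6, q_Y = (296 − 505/2)/3 = 29/2, q_M = (395 − 505/2)/3 = 95/2.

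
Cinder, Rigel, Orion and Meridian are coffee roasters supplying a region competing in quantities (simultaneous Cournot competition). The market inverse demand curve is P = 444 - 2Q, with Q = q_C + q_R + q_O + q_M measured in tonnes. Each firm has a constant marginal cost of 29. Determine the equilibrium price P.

112

A representative firm's profit is π_i = q_i(444 - 2Q) - 29q_i.
First-order condition (treating rivals' output as given): 415 - 4q_i - 2·Σ_{j≠i} q_j = 0.
With identical firms every q_j equals q_i, so Σ_{j≠i} q_j = 3q_i and 415 = 10q_i, giving q_i = 83/2.
Total output Q = 166, so price P = 444 - 2·166 = 112.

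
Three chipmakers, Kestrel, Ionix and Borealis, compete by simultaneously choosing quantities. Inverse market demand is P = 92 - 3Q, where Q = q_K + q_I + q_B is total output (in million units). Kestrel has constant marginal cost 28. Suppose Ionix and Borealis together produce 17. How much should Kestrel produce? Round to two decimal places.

2.17

With rivals' combined output fixed at 17, Kestrel's profit is π_K = (92 - 3·17 - 3q_K)q_K - (28q_K) = (41 - 3q_K)q_K - (28q_K).
∂π_K/∂q_K = 13 - 6q_K = 0, so q_K = 13/6.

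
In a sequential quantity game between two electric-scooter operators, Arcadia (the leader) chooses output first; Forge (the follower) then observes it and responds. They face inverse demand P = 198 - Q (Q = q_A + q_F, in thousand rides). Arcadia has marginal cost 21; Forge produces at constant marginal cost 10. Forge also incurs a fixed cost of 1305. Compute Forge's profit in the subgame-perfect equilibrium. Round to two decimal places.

Solve by backward induction. Given q_A, the follower Forge maximises π_F = (198 - q_A - q_F)q_F - 10q_F.
Setting the follower's marginal profit to zero, 188 - q_A - 2q_F = 0, i.e. q_F = (188 - q_A)/2.
Arcadia substitutes q_F(q_A) into its own profit: π_A = q_A(198 - q_A - (188 - q_A)/2) - 21q_A = (104 - (1/2)q_A)q_A - 21q_A.
Maximising: ∂π_A/∂q_A = 83 - q_A = 0, giving q_A = 83.
Then q_F = (188 - 83)/2 = 105/2.
Price P = 198 - 271/2 = 125/2.
Forge's profit: (125/2 - 10)·(105/2) - 1305 = 1451.2500.

1451.25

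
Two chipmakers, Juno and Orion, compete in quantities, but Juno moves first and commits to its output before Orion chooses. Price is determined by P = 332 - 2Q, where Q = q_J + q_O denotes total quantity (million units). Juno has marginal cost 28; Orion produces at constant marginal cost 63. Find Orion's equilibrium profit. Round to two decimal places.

Solve by backward induction. Given q_J, the follower Orion maximises π_O = (332 - 2q_J - 2q_O)q_O - 63q_O.
Setting the follower's marginal profit to zero, 269 - 2q_J - 4q_O = 0, i.e. q_O = (269 - 2q_J)/4.
Juno substitutes q_O(q_J) into its own profit: π_J = q_J(332 - 2q_J - (269 - 2q_J)/2) - 28q_J = (395/2 - q_J)q_J - 28q_J.
Leader FOC: 339/2 - 2q_J = 0, so q_J = 339/4.
Then q_O = (269 - 2·(339/4))/4 = 199/8.
Price P = 332 - 2·(877/8) = 451/4.
Orion's profit: (451/4 - 63)·(199/8) = 1237.5313.

1237.53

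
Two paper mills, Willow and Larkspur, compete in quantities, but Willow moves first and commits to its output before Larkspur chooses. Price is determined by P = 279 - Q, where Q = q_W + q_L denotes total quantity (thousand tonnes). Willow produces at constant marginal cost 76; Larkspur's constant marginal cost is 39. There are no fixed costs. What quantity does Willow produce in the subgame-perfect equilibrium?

83

Solve by backward induction. Given q_W, the follower Larkspur maximises π_L = (279 - q_W - q_L)q_L - 39q_L.
∂π_L/∂q_L = 240 - q_W - 2q_L = 0 gives the reaction function q_L = (240 - q_W)/2.
The leader anticipates this reaction. Substituting into P = 279 - Q gives P = 159 - (1/2)q_W, so π_W = (159 - (1/2)q_W)q_W - 76q_W.
Leader FOC: 83 - q_W = 0, so q_W = 83.
Then q_L = (240 - 83)/2 = 157/2.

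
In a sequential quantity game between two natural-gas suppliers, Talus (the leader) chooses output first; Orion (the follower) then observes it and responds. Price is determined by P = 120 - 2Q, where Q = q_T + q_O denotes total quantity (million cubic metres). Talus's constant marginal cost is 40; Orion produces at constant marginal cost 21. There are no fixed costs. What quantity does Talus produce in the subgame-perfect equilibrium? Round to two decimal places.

The follower Orion best-responds to any q_T: π_O = (120 - 2Q)q_O - 21q_O.
∂π_O/∂q_O = 99 - 2q_T - 4q_O = 0 gives the reaction function q_O = (99 - 2q_T)/4.
The leader anticipates this reaction. Substituting into P = 120 - 2Q gives P = 141/2 - q_T, so π_T = (141/2 - q_T)q_T - 40q_T.
Maximising: ∂π_T/∂q_T = 61/2 - 2q_T = 0, giving q_T = 61/4.
Then q_O = (99 - 2·(61/4))/4 = 137/8.

15.25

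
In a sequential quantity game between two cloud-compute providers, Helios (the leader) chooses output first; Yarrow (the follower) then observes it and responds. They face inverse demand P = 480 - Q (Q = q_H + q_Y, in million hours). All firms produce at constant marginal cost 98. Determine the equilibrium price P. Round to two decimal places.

The follower Yarrow best-responds to any q_H: π_Y = (480 - Q)q_Y - 98q_Y.
Follower FOC: 382 - q_H - 2q_Y = 0, so q_Y(q_H) = (382 - q_H)/2.
The leader anticipates this reaction. Substituting into P = 480 - Q gives P = 289 - (1/2)q_H, so π_H = (289 - (1/2)q_H)q_H - 98q_H.
The leader's first-order condition 191 - q_H = 0 yields q_H = 191.
Then q_Y = (382 - 191)/2 = 191/2.
Total output Q = 573/2, so price P = 480 - 573/2 = 387/2.

193.50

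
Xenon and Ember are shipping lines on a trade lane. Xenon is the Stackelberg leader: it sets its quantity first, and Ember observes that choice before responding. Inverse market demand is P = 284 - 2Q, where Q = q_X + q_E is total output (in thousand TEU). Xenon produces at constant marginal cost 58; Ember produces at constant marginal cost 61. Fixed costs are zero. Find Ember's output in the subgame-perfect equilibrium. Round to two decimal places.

27.13

The follower Ember best-responds to any q_X: π_E = (284 - 2Q)q_E - 61q_E.
Setting the follower's marginal profit to zero, 223 - 2q_X - 4q_E = 0, i.e. q_E = (223 - 2q_X)/4.
Xenon substitutes q_E(q_X) into its own profit: π_X = q_X(284 - 2q_X - (223 - 2q_X)/2) - 58q_X = (345/2 - q_X)q_X - 58q_X.
Maximising: ∂π_X/∂q_X = 229/2 - 2q_X = 0, giving q_X = 229/4.
Then q_E = (223 - 2·(229/4))/4 = 217/8.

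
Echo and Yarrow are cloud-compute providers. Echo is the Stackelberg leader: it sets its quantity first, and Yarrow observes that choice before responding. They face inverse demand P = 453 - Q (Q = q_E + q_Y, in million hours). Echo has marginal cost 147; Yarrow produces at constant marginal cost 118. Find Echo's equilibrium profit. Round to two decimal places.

Solve by backward induction. Given q_E, the follower Yarrow maximises π_Y = (453 - q_E - q_Y)q_Y - 118q_Y.
Follower FOC: 335 - q_E - 2q_Y = 0, so q_Y(q_E) = (335 - q_E)/2.
Echo substitutes q_Y(q_E) into its own profit: π_E = q_E(453 - q_E - (335 - q_E)/2) - 147q_E = (571/2 - (1/2)q_E)q_E - 147q_E.
Leader FOC: 277/2 - q_E = 0, so q_E = 277/2.
Then q_Y = (335 - 277/2)/2 = 393/4.
Price P = 453 - 947/4 = 865/4.
Echo's profit: (865/4 - 147)·(277/2) = 9591.1250.

9591.13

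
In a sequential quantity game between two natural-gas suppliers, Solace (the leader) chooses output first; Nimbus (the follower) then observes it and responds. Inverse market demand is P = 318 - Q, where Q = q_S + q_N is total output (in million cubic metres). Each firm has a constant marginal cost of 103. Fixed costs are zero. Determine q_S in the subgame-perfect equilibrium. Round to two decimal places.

107.50

The follower Nimbus best-responds to any q_S: π_N = (318 - Q)q_N - 103q_N.
∂π_N/∂q_N = 215 - q_S - 2q_N = 0 gives the reaction function q_N = (215 - q_S)/2.
Solace substitutes q_N(q_S) into its own profit: π_S = q_S(318 - q_S - (215 - q_S)/2) - 103q_S = (421/2 - (1/2)q_S)q_S - 103q_S.
Leader FOC: 215/2 - q_S = 0, so q_S = 215/2.
Then q_N = (215 - 215/2)/2 = 215/4.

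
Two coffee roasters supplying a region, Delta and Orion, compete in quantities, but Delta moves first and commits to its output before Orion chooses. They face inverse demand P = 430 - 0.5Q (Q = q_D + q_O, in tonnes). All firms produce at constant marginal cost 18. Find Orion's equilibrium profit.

21218

Solve by backward induction. Given q_D, the follower Orion maximises π_O = (430 - (1/2)q_D - (1/2)q_O)q_O - 18q_O.
Follower FOC: 412 - (1/2)q_D - q_O = 0, so q_O(q_D) = (412 - (1/2)q_D).
The leader anticipates this reaction. Substituting into P = 430 - 0.5Q gives P = 224 - (1/4)q_D, so π_D = (224 - (1/4)q_D)q_D - 18q_D.
Leader FOC: 206 - (1/2)q_D = 0, so q_D = 412.
Then q_O = (412 - (1/2)·412) = 206.
Price P = 430 - (1/2)·618 = 121.
Orion's profit: (121 - 18)·206 = 21218.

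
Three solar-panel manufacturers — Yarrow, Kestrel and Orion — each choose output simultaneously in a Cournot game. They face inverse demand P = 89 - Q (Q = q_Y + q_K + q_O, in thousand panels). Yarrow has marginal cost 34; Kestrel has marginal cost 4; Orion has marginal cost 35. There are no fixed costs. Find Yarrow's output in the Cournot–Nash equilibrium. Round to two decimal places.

Yarrow's profit: π_Y = (89 - Q)q_Y - (34q_Y). Setting ∂π_Y/∂q_Y = 0: 55 - 2q_Y - (q_K + q_O) = 0.
Kestrel's profit: π_K = (89 - Q)q_K - (4q_K). Setting ∂π_K/∂q_K = 0: 85 - 2q_K - (q_Y + q_O) = 0.
Orion's first-order condition: 54 - 2q_O - (q_Y + q_K) = 0.
Adding the 3 conditions: 194 − 2Q − 2Q = 0, i.e. Q = 97/2.
Back-substituting: q_Y = (55 − 97/2) = 13/2, q_K = (85 − 97/2) = 73/2, q_O = (54 − 97/2) = 11/2.

6.50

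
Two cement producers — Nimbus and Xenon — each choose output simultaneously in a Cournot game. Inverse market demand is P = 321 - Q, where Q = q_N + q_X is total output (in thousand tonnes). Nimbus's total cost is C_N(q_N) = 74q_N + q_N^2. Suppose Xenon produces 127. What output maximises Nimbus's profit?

30

With the rival's output fixed at 127, Nimbus's profit is π_N = (321 - 127 - q_N)q_N - (74q_N + q_N²) = (194 - q_N)q_N - (74q_N + q_N²).
∂π_N/∂q_N = 120 - 4q_N = 0, so q_N = 30.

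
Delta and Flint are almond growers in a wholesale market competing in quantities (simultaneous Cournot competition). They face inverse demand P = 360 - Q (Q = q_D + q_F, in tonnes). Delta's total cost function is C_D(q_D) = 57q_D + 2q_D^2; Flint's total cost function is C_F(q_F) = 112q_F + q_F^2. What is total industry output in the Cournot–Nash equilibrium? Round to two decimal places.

93.43

Delta's profit: π_D = (360 - Q)q_D - (57q_D + 2q_D²). Setting ∂π_D/∂q_D = 0: 303 - 6q_D - (q_F) = 0.
Flint's profit: π_F = (360 - Q)q_F - (112q_F + q_F²). Setting ∂π_F/∂q_F = 0: 248 - 4q_F - (q_D) = 0.
So q_D = (303 - q_F)/6 and q_F = (248 - q_D)/4.
Solving the pair: q_D = 964/23, q_F = 1185/23.
Total output Q = 964/23 + 1185/23 = 93.4348.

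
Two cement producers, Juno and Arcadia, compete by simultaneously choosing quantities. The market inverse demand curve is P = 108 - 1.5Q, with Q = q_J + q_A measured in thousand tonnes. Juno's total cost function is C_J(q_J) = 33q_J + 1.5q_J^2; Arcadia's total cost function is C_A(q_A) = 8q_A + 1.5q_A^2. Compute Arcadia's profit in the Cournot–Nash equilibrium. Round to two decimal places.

625.93

Juno's profit: π_J = (108 - 1.5Q)q_J - (33q_J + (3/2)q_J²). Setting ∂π_J/∂q_J = 0: 75 - 6q_J - (3/2)(q_A) = 0.
Arcadia's profit: π_A = (108 - 1.5Q)q_A - (8q_A + (3/2)q_A²). Setting ∂π_A/∂q_A = 0: 100 - 6q_A - (3/2)(q_J) = 0.
Rearranging gives the reaction functions q_J = (75 - (3/2)q_A)/6 and q_A = (100 - (3/2)q_J)/6.
Substituting one into the other gives q_J = 80/9 and q_A = 130/9.
Price P = 108 - (3/2)·(70/3) = 73.
Arcadia's profit: 73·(130/9) - 8·(130/9) - (3/2)(130/9)² = 625.9259.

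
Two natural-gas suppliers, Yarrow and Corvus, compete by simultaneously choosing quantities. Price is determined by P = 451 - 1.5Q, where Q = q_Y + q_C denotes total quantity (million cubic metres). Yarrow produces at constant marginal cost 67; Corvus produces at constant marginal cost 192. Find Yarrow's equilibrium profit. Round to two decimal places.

19191.19

Yarrow's profit: π_Y = (451 - 1.5Q)q_Y - (67q_Y). Setting ∂π_Y/∂q_Y = 0: 384 - 3q_Y - (3/2)(q_C) = 0.
Corvus's profit: π_C = (451 - 1.5Q)q_C - (192q_C). Setting ∂π_C/∂q_C = 0: 259 - 3q_C - (3/2)(q_Y) = 0.
Rearranging gives the reaction functions q_Y = (384 - (3/2)q_C)/3 and q_C = (259 - (3/2)q_Y)/3.
Substituting one into the other gives q_Y = 1018/9 and q_C = 268/9.
Price P = 451 - (3/2)·(1286/9) = 710/3.
Yarrow's profit: (710/3 - 67)·(1018/9) = 19191.1852.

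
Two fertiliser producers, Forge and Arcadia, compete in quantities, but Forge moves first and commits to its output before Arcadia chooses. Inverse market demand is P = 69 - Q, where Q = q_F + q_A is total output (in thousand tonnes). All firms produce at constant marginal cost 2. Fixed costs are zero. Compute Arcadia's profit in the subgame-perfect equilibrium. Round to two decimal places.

280.56

The follower Arcadia best-responds to any q_F: π_A = (69 - Q)q_A - 2q_A.
∂π_A/∂q_A = 67 - q_F - 2q_A = 0 gives the reaction function q_A = (67 - q_F)/2.
Forge substitutes q_A(q_F) into its own profit: π_F = q_F(69 - q_F - (67 - q_F)/2) - 2q_F = (71/2 - (1/2)q_F)q_F - 2q_F.
Leader FOC: 67/2 - q_F = 0, so q_F = 67/2.
Then q_A = (67 - 67/2)/2 = 67/4.
Price P = 69 - 201/4 = 75/4.
Arcadia's profit: (75/4 - 2)·(67/4) = 280.5625.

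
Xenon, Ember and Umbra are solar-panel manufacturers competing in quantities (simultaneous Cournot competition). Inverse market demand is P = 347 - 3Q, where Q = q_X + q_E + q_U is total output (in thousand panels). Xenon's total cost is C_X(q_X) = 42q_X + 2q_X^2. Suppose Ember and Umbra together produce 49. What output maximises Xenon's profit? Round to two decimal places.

With rivals' combined output fixed at 49, Xenon's profit is π_X = (347 - 3·49 - 3q_X)q_X - (42q_X + 2q_X²) = (200 - 3q_X)q_X - (42q_X + 2q_X²).
∂π_X/∂q_X = 158 - 10q_X = 0, so q_X = 79/5.

15.80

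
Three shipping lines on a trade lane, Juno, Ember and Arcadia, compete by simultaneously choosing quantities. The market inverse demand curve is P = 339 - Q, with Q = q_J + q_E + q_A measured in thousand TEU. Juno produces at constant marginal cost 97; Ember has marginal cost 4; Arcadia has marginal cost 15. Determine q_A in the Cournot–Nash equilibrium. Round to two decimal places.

98.75

Juno's profit: π_J = (339 - Q)q_J - (97q_J). Setting ∂π_J/∂q_J = 0: 242 - 2q_J - (q_E + q_A) = 0.
Ember's profit: π_E = (339 - Q)q_E - (4q_E). Setting ∂π_E/∂q_E = 0: 335 - 2q_E - (q_J + q_A) = 0.
Arcadia's profit: π_A = (339 - Q)q_A - (15q_A). Setting ∂π_A/∂q_A = 0: 324 - 2q_A - (q_J + q_E) = 0.
Summing all 3 equations gives 901 − 4Q = 0, hence Q = 901/4.
Back-substituting: q_J = (242 − 901/4) = 67/4, q_E = (335 − 901/4) = 439/4, q_A = (324 − 901/4) = 395/4.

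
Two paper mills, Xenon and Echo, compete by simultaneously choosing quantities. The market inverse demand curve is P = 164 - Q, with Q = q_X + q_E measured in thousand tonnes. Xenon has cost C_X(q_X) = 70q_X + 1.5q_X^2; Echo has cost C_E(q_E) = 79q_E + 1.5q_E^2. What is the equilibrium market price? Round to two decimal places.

134.17

Xenon's profit: π_X = (164 - Q)q_X - (70q_X + (3/2)q_X²). Setting ∂π_X/∂q_X = 0: 94 - 5q_X - (q_E) = 0.
Echo's first-order condition: 85 - 5q_E - (q_X) = 0.
Best responses: q_X = (94 - q_E)/5, q_E = (85 - q_X)/5.
Substituting one into the other gives q_X = 385/24 and q_E = 331/24.
Total output Q = 179/6, so price P = 164 - 179/6 = 805/6.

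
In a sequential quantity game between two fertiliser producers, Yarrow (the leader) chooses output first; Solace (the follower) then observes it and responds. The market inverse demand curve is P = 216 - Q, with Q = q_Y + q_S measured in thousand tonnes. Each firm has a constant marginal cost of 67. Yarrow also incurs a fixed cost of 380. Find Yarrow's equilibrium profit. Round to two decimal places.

2395.13

The follower Solace best-responds to any q_Y: π_S = (216 - Q)q_S - 67q_S.
Setting the follower's marginal profit to zero, 149 - q_Y - 2q_S = 0, i.e. q_S = (149 - q_Y)/2.
Yarrow substitutes q_S(q_Y) into its own profit: π_Y = q_Y(216 - q_Y - (149 - q_Y)/2) - 67q_Y = (283/2 - (1/2)q_Y)q_Y - 67q_Y.
Leader FOC: 149/2 - q_Y = 0, so q_Y = 149/2.
Then q_S = (149 - 149/2)/2 = 149/4.
Price P = 216 - 447/4 = 417/4.
Yarrow's profit: (417/4 - 67)·(149/2) - 380 = 2395.1250.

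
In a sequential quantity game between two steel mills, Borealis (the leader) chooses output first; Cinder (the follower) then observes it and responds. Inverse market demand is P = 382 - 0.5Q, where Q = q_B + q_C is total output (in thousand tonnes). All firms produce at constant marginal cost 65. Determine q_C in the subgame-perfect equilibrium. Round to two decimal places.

Solve by backward induction. Given q_B, the follower Cinder maximises π_C = (382 - (1/2)q_B - (1/2)q_C)q_C - 65q_C.
Follower FOC: 317 - (1/2)q_B - q_C = 0, so q_C(q_B) = (317 - (1/2)q_B).
The leader anticipates this reaction. Substituting into P = 382 - 0.5Q gives P = 447/2 - (1/4)q_B, so π_B = (447/2 - (1/4)q_B)q_B - 65q_B.
Leader FOC: 317/2 - (1/2)q_B = 0, so q_B = 317.
Then q_C = (317 - (1/2)·317) = 317/2.

158.50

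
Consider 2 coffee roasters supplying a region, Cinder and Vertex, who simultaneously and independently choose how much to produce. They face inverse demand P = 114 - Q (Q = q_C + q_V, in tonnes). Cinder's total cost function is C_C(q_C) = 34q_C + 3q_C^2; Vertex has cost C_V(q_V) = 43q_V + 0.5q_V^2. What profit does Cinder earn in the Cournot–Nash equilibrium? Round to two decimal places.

Cinder's profit: π_C = (114 - Q)q_C - (34q_C + 3q_C²). Setting ∂π_C/∂q_C = 0: 80 - 8q_C - (q_V) = 0.
Vertex's first-order condition: 71 - 3q_V - (q_C) = 0.
Rearranging gives the reaction functions q_C = (80 - q_V)/8 and q_V = (71 - q_C)/3.
Substituting one into the other gives q_C = 169/23 and q_V = 488/23.
Price P = 114 - 657/23 = 1965/23.
Cinder's profit: (1965/23)·(169/23) - 34·(169/23) - 3(169/23)² = 215.9622.

215.96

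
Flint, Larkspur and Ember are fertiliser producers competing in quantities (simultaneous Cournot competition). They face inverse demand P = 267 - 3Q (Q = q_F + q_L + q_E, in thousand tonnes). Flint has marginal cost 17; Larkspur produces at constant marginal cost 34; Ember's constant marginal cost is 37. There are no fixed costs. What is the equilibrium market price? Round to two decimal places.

88.75

Flint's profit: π_F = (267 - 3Q)q_F - (17q_F). Setting ∂π_F/∂q_F = 0: 250 - 6q_F - 3(q_L + q_E) = 0.
Larkspur's first-order condition: 233 - 6q_L - 3(q_F + q_E) = 0.
Ember's first-order condition: 230 - 6q_E - 3(q_F + q_L) = 0.
Adding the 3 first-order conditions: 713 − 12Q = 0, so Q = 713/12.
Back-substituting: q_F = (250 − 713/4)/3 = 287/12, q_L = (233 − 713/4)/3 = 73/4, q_E = (230 − 713/4)/3 = 69/4.
Total output Q = 713/12, so price P = 267 - 3·(713/12) = 355/4.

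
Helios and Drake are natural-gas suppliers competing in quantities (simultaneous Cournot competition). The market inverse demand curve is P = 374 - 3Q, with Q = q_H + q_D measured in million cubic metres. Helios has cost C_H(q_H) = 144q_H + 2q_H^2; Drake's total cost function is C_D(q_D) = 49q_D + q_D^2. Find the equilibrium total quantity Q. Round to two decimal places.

Helios's profit: π_H = (374 - 3Q)q_H - (144q_H + 2q_H²). Setting ∂π_H/∂q_H = 0: 230 - 10q_H - 3(q_D) = 0.
Drake's first-order condition: 325 - 8q_D - 3(q_H) = 0.
So q_H = (230 - 3q_D)/10 and q_D = (325 - 3q_H)/8.
Substituting one into the other gives q_H = 865/71 and q_D = 36.0563.
Total output Q = 865/71 + 36.0563 = 48.2394.

48.24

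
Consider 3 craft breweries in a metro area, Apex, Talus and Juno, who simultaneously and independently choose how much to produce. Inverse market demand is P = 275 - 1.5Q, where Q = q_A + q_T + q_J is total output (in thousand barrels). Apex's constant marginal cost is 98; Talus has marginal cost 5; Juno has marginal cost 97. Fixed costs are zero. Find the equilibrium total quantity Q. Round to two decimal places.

104.17

Apex's profit: π_A = (275 - 1.5Q)q_A - (98q_A). Setting ∂π_A/∂q_A = 0: 177 - 3q_A - (3/2)(q_T + q_J) = 0.
Talus's profit: π_T = (275 - 1.5Q)q_T - (5q_T). Setting ∂π_T/∂q_T = 0: 270 - 3q_T - (3/2)(q_A + q_J) = 0.
Juno's first-order condition: 178 - 3q_J - (3/2)(q_A + q_T) = 0.
Adding the 3 conditions: 625 − 3Q − 3Q = 0, i.e. Q = 625/6.
Back-substituting: q_A = (177 − 625/4)/(3/2) = 83/6, q_T = (270 − 625/4)/(3/2) = 455/6, q_J = (178 − 625/4)/(3/2) = 29/2.
Total output Q = 83/6 + 455/6 + 29/2 = 625/6.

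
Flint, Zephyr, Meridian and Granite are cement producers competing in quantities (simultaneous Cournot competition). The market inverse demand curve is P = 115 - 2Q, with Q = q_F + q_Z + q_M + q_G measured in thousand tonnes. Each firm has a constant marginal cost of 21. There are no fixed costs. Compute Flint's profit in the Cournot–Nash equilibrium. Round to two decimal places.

Each firm earns π_i = (115 - 2Q)q_i - 21q_i.
First-order condition (treating rivals' output as given): 94 - 4q_i - 2·Σ_{j≠i} q_j = 0.
By symmetry each firm produces the same amount; substituting Σ_{j≠i} q_j = 3q_i yields q_i = 94/10 = 47/5.
Price P = 115 - 2·(188/5) = 199/5.
Flint's profit: (199/5 - 21)·(47/5) = 176.7200.

176.72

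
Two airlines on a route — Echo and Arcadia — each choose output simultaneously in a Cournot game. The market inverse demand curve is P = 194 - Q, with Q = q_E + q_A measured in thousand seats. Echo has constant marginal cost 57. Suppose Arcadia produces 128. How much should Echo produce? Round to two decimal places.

4.50

With the rival's output fixed at 128, Echo's profit is π_E = (194 - 128 - q_E)q_E - (57q_E) = (66 - q_E)q_E - (57q_E).
∂π_E/∂q_E = 9 - 2q_E = 0, so q_E = 9/2.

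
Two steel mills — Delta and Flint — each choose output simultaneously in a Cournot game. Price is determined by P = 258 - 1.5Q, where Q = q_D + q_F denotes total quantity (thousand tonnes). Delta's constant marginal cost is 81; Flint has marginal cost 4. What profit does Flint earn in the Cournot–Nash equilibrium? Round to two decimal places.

Delta's profit: π_D = (258 - 1.5Q)q_D - (81q_D). Setting ∂π_D/∂q_D = 0: 177 - 3q_D - (3/2)(q_F) = 0.
Flint's profit: π_F = (258 - 1.5Q)q_F - (4q_F). Setting ∂π_F/∂q_F = 0: 254 - 3q_F - (3/2)(q_D) = 0.
Rearranging gives the reaction functions q_D = (177 - (3/2)q_F)/3 and q_F = (254 - (3/2)q_D)/3.
Solving the pair: q_D = 200/9, q_F = 662/9.
Price P = 258 - (3/2)·(862/9) = 343/3.
Flint's profit: (343/3 - 4)·(662/9) = 8115.6296.

8115.63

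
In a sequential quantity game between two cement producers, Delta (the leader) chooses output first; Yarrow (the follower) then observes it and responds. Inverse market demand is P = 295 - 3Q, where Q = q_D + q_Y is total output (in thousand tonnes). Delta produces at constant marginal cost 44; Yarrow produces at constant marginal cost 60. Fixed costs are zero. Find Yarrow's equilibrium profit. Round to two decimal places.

858.52

Solve by backward induction. Given q_D, the follower Yarrow maximises π_Y = (295 - 3q_D - 3q_Y)q_Y - 60q_Y.
∂π_Y/∂q_Y = 235 - 3q_D - 6q_Y = 0 gives the reaction function q_Y = (235 - 3q_D)/6.
Delta substitutes q_Y(q_D) into its own profit: π_D = q_D(295 - 3q_D - (235 - 3q_D)/2) - 44q_D = (355/2 - (3/2)q_D)q_D - 44q_D.
Maximising: ∂π_D/∂q_D = 267/2 - 3q_D = 0, giving q_D = 89/2.
Then q_Y = (235 - 3·(89/2))/6 = 203/12.
Price P = 295 - 3·(737/12) = 443/4.
Yarrow's profit: (443/4 - 60)·(203/12) = 858.5208.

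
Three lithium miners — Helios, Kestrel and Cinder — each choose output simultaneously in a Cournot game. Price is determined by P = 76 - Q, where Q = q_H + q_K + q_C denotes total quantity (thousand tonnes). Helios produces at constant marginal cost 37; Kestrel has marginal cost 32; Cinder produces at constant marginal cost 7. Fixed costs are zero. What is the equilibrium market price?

38

Helios's profit: π_H = (76 - Q)q_H - (37q_H). Setting ∂π_H/∂q_H = 0: 39 - 2q_H - (q_K + q_C) = 0.
Kestrel's first-order condition: 44 - 2q_K - (q_H + q_C) = 0.
Cinder's profit: π_C = (76 - Q)q_C - (7q_C). Setting ∂π_C/∂q_C = 0: 69 - 2q_C - (q_H + q_K) = 0.
Adding the 3 first-order conditions: 152 − 4Q = 0, so Q = 38.
Back-substituting: q_H = (39 − 38) = 1, q_K = (44 − 38) = 6, q_C = (69 − 38) = 31.
Total output Q = 38, so price P = 76 - 38 = 38.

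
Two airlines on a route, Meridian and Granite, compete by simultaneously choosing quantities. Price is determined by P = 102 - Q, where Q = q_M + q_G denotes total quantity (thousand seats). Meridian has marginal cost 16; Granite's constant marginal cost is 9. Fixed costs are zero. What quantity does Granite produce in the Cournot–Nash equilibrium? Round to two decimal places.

Meridian's profit: π_M = (102 - Q)q_M - (16q_M). Setting ∂π_M/∂q_M = 0: 86 - 2q_M - (q_G) = 0.
Granite's first-order condition: 93 - 2q_G - (q_M) = 0.
So q_M = (86 - q_G)/2 and q_G = (93 - q_M)/2.
Solving the pair: q_M = 79/3, q_G = 100/3.

33.33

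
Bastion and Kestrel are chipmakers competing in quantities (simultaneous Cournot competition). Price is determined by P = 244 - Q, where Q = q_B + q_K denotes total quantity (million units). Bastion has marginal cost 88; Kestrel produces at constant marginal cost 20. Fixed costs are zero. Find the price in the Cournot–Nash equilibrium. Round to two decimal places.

117.33

Bastion's profit: π_B = (244 - Q)q_B - (88q_B). Setting ∂π_B/∂q_B = 0: 156 - 2q_B - (q_K) = 0.
Kestrel's profit: π_K = (244 - Q)q_K - (20q_K). Setting ∂π_K/∂q_K = 0: 224 - 2q_K - (q_B) = 0.
Best responses: q_B = (156 - q_K)/2, q_K = (224 - q_B)/2.
Solving the pair: q_B = 88/3, q_K = 292/3.
Total output Q = 380/3, so price P = 244 - 380/3 = 352/3.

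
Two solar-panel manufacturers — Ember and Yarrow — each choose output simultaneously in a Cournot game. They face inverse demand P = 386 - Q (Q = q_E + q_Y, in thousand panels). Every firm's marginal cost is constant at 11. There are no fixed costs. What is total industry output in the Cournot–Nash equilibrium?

A representative firm's profit is π_i = q_i(386 - Q) - 11q_i.
Setting ∂π_i/∂q_i = 0 with rivals' quantities fixed: 375 - 2q_i - q_j = 0.
With identical firms every q_j equals q_i, so q_j = q_i and 375 = 3q_i, giving q_i = 125.
Total output Q = 125 + 125 = 250.

250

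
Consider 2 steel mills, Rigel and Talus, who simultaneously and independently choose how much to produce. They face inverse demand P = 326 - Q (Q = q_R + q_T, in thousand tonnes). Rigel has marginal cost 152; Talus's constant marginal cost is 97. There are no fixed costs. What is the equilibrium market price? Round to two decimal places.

Rigel's profit: π_R = (326 - Q)q_R - (152q_R). Setting ∂π_R/∂q_R = 0: 174 - 2q_R - (q_T) = 0.
Talus's profit: π_T = (326 - Q)q_T - (97q_T). Setting ∂π_T/∂q_T = 0: 229 - 2q_T - (q_R) = 0.
Rearranging gives the reaction functions q_R = (174 - q_T)/2 and q_T = (229 - q_R)/2.
Solving the pair: q_R = 119/3, q_T = 284/3.
Total output Q = 403/3, so price P = 326 - 403/3 = 575/3.

191.67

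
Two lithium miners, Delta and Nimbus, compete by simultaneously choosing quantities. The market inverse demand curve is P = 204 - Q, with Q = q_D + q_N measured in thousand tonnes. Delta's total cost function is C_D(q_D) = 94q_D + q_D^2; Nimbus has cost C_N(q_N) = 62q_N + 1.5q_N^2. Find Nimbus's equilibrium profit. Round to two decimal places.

1452.66

Delta's profit: π_D = (204 - Q)q_D - (94q_D + q_D²). Setting ∂π_D/∂q_D = 0: 110 - 4q_D - (q_N) = 0.
Nimbus's first-order condition: 142 - 5q_N - (q_D) = 0.
Rearranging gives the reaction functions q_D = (110 - q_N)/4 and q_N = (142 - q_D)/5.
Solving the pair: q_D = 408/19, q_N = 458/19.
Price P = 204 - 866/19 = 158.4211.
Nimbus's profit: 158.4211·(458/19) - 62·(458/19) - (3/2)(458/19)² = 1452.6593.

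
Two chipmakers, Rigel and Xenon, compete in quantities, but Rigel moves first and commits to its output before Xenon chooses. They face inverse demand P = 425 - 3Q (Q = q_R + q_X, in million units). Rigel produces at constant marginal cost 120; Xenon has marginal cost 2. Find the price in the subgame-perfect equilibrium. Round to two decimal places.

166.75

The follower Xenon best-responds to any q_R: π_X = (425 - 3Q)q_X - 2q_X.
Follower FOC: 423 - 3q_R - 6q_X = 0, so q_X(q_R) = (423 - 3q_R)/6.
Rigel substitutes q_X(q_R) into its own profit: π_R = q_R(425 - 3q_R - (423 - 3q_R)/2) - 120q_R = (427/2 - (3/2)q_R)q_R - 120q_R.
The leader's first-order condition 187/2 - 3q_R = 0 yields q_R = 187/6.
Then q_X = (423 - 3·(187/6))/6 = 659/12.
Total output Q = 1033/12, so price P = 425 - 3·(1033/12) = 667/4.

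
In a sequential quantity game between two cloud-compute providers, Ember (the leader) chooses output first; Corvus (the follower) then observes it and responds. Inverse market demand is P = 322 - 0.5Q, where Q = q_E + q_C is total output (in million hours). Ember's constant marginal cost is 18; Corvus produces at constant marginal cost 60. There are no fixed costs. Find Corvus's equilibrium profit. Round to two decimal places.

3960.50

Solve by backward induction. Given q_E, the follower Corvus maximises π_C = (322 - (1/2)q_E - (1/2)q_C)q_C - 60q_C.
Setting the follower's marginal profit to zero, 262 - (1/2)q_E - q_C = 0, i.e. q_C = (262 - (1/2)q_E).
Ember substitutes q_C(q_E) into its own profit: π_E = q_E(322 - (1/2)q_E - (262 - (1/2)q_E)/2) - 18q_E = (191 - (1/4)q_E)q_E - 18q_E.
Leader FOC: 173 - (1/2)q_E = 0, so q_E = 346.
Then q_C = (262 - (1/2)·346) = 89.
Price P = 322 - (1/2)·435 = 209/2.
Corvus's profit: (209/2 - 60)·89 = 3960.5000.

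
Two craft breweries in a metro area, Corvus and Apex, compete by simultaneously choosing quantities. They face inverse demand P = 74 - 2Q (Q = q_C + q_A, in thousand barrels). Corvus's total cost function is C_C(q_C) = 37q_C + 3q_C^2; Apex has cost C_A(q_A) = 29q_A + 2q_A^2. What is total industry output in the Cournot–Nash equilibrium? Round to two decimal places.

Corvus's profit: π_C = (74 - 2Q)q_C - (37q_C + 3q_C²). Setting ∂π_C/∂q_C = 0: 37 - 10q_C - 2(q_A) = 0.
Apex's profit: π_A = (74 - 2Q)q_A - (29q_A + 2q_A²). Setting ∂π_A/∂q_A = 0: 45 - 8q_A - 2(q_C) = 0.
Best responses: q_C = (37 - 2q_A)/10, q_A = (45 - 2q_C)/8.
Solving the pair: q_C = 103/38, q_A = 94/19.
Total output Q = 103/38 + 94/19 = 291/38.

7.66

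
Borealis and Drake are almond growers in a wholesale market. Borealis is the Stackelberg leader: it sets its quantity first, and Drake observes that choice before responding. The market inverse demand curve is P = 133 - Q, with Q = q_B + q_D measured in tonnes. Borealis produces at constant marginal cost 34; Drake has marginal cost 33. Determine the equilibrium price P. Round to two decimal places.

58.50

Solve by backward induction. Given q_B, the follower Drake maximises π_D = (133 - q_B - q_D)q_D - 33q_D.
Follower FOC: 100 - q_B - 2q_D = 0, so q_D(q_B) = (100 - q_B)/2.
Borealis substitutes q_D(q_B) into its own profit: π_B = q_B(133 - q_B - (100 - q_B)/2) - 34q_B = (83 - (1/2)q_B)q_B - 34q_B.
Maximising: ∂π_B/∂q_B = 49 - q_B = 0, giving q_B = 49.
Then q_D = (100 - 49)/2 = 51/2.
Total output Q = 149/2, so price P = 133 - 149/2 = 117/2.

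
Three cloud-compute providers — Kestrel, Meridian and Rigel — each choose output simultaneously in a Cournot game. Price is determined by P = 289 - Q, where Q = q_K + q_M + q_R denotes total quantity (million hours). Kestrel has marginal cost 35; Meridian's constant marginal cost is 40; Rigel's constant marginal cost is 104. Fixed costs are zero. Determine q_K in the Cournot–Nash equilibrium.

Kestrel's profit: π_K = (289 - Q)q_K - (35q_K). Setting ∂π_K/∂q_K = 0: 254 - 2q_K - (q_M + q_R) = 0.
Meridian's profit: π_M = (289 - Q)q_M - (40q_M). Setting ∂π_M/∂q_M = 0: 249 - 2q_M - (q_K + q_R) = 0.
Rigel's profit: π_R = (289 - Q)q_R - (104q_R). Setting ∂π_R/∂q_R = 0: 185 - 2q_R - (q_K + q_M) = 0.
Summing all 3 equations gives 688 − 4Q = 0, hence Q = 172.
Back-substituting: q_K = (254 − 172) = 82, q_M = (249 − 172) = 77, q_R = (185 − 172) = 13.

82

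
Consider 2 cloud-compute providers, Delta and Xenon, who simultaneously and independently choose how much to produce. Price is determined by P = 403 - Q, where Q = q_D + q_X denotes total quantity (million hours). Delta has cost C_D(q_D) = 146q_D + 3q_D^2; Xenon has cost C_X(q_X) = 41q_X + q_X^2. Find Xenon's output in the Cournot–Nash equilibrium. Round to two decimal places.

Delta's profit: π_D = (403 - Q)q_D - (146q_D + 3q_D²). Setting ∂π_D/∂q_D = 0: 257 - 8q_D - (q_X) = 0.
Xenon's first-order condition: 362 - 4q_X - (q_D) = 0.
So q_D = (257 - q_X)/8 and q_X = (362 - q_D)/4.
Substituting one into the other gives q_D = 666/31 and q_X = 85.1290.

85.13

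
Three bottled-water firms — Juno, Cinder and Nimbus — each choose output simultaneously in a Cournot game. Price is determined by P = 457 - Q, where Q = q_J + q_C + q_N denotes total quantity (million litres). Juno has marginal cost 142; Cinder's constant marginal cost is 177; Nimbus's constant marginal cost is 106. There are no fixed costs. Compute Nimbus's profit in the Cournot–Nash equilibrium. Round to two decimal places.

13110.25

Juno's profit: π_J = (457 - Q)q_J - (142q_J). Setting ∂π_J/∂q_J = 0: 315 - 2q_J - (q_C + q_N) = 0.
Cinder's first-order condition: 280 - 2q_C - (q_J + q_N) = 0.
Nimbus's first-order condition: 351 - 2q_N - (q_J + q_C) = 0.
Adding the 3 conditions: 946 − 2Q − 2Q = 0, i.e. Q = 473/2.
Back-substituting: q_J = (315 − 473/2) = 157/2, q_C = (280 − 473/2) = 87/2, q_N = (351 − 473/2) = 229/2.
Price P = 457 - 473/2 = 441/2.
Nimbus's profit: (441/2 - 106)·(229/2) = 13110.2500.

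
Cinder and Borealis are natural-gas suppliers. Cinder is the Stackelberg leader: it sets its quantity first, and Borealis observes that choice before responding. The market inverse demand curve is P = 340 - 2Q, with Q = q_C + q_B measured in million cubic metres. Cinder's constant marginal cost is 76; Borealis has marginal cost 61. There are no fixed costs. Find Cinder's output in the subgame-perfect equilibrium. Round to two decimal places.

The follower Borealis best-responds to any q_C: π_B = (340 - 2Q)q_B - 61q_B.
Setting the follower's marginal profit to zero, 279 - 2q_C - 4q_B = 0, i.e. q_B = (279 - 2q_C)/4.
Cinder substitutes q_B(q_C) into its own profit: π_C = q_C(340 - 2q_C - (279 - 2q_C)/2) - 76q_C = (401/2 - q_C)q_C - 76q_C.
The leader's first-order condition 249/2 - 2q_C = 0 yields q_C = 249/4.
Then q_B = (279 - 2·(249/4))/4 = 309/8.

62.25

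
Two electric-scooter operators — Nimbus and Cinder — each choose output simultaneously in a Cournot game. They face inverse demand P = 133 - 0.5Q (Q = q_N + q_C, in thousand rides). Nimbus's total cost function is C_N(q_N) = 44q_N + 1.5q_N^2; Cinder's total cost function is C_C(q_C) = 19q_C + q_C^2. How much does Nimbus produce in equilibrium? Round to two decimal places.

Nimbus's profit: π_N = (133 - 0.5Q)q_N - (44q_N + (3/2)q_N²). Setting ∂π_N/∂q_N = 0: 89 - 4q_N - (1/2)(q_C) = 0.
Cinder's profit: π_C = (133 - 0.5Q)q_C - (19q_C + q_C²). Setting ∂π_C/∂q_C = 0: 114 - 3q_C - (1/2)(q_N) = 0.
So q_N = (89 - (1/2)q_C)/4 and q_C = (114 - (1/2)q_N)/3.
Substituting one into the other gives q_N = 840/47 and q_C = 1646/47.

17.87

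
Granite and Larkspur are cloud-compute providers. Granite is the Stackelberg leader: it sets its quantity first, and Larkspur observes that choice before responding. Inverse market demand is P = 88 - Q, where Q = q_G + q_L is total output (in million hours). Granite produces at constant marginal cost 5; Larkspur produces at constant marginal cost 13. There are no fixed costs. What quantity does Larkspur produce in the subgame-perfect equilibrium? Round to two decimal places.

Solve by backward induction. Given q_G, the follower Larkspur maximises π_L = (88 - q_G - q_L)q_L - 13q_L.
∂π_L/∂q_L = 75 - q_G - 2q_L = 0 gives the reaction function q_L = (75 - q_G)/2.
The leader anticipates this reaction. Substituting into P = 88 - Q gives P = 101/2 - (1/2)q_G, so π_G = (101/2 - (1/2)q_G)q_G - 5q_G.
Leader FOC: 91/2 - q_G = 0, so q_G = 91/2.
Then q_L = (75 - 91/2)/2 = 59/4.

14.75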